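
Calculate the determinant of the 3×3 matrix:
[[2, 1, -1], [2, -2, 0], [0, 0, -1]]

Expansion along first row:
det = 2·det([[-2,0],[0,-1]]) - 1·det([[2,0],[0,-1]]) + -1·det([[2,-2],[0,0]])
    = 2·(-2·-1 - 0·0) - 1·(2·-1 - 0·0) + -1·(2·0 - -2·0)
    = 2·2 - 1·-2 + -1·0
    = 4 + 2 + 0 = 6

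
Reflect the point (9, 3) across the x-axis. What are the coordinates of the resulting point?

Reflection across x-axis: (9, 3) → (9, -3)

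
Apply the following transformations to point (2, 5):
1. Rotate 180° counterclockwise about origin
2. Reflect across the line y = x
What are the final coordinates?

Step 1: Rotate 180° → (-2, -5)
Step 2: Reflect across line y = x → (-5, -2)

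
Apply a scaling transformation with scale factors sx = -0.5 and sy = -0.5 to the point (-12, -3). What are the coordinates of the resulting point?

Scaling matrix:
[[-0.50, 0], [0, -0.50]]
Result: (-12 × -0.5, -3 × -0.5) = (6, 1.5)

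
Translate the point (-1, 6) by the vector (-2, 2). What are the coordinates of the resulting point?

Translation by (-2, 2) (homogeneous matrix [[1, 0, -2], [0, 1, 2], [0, 0, 1]]):
x' = -1 + -2 = -3
y' = 6 + 2 = 8
Result: (-3, 8)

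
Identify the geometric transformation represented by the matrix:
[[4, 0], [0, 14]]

This matrix represents: non-uniform scaling by sx = 4, sy = 14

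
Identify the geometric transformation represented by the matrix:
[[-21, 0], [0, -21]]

This matrix represents: uniform scaling by factor -21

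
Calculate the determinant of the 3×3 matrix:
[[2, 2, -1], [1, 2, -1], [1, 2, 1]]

Expansion along first row:
det = 2·det([[2,-1],[2,1]]) - 2·det([[1,-1],[1,1]]) + -1·det([[1,2],[1,2]])
    = 2·(2·1 - -1·2) - 2·(1·1 - -1·1) + -1·(1·2 - 2·1)
    = 2·4 - 2·2 + -1·0
    = 8 + -4 + 0 = 4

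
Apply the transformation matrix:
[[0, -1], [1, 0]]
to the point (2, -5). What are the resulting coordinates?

Matrix multiplication:
[[0, -1], [1, 0]] × [2, -5]ᵀ
= [(0)(2) + (-1)(-5), (1)(2) + (0)(-5)]ᵀ
= [5, 2]ᵀ
Result: (5, 2)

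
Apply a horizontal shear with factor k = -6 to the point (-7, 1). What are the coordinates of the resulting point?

Shear matrix for horizontal shear with factor k = -6:
[[1, -6], [0, 1]]
Result: (-7, 1) → (-13, 1)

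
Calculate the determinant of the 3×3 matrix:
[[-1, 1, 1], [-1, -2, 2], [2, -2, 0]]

Expansion along first row:
det = -1·det([[-2,2],[-2,0]]) - 1·det([[-1,2],[2,0]]) + 1·det([[-1,-2],[2,-2]])
    = -1·(-2·0 - 2·-2) - 1·(-1·0 - 2·2) + 1·(-1·-2 - -2·2)
    = -1·4 - 1·-4 + 1·6
    = -4 + 4 + 6 = 6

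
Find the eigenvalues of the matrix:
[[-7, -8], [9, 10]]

Characteristic equation: det(A - λI) = 0
λ² - (trace)λ + (det) = 0
trace = -7 + 10 = 3, det = (-7)(10) - (-8)(9) = 2
λ² - (3)λ + (2) = 0
λ = (3 ± √((3)² - 4·(2))) / 2 = (3 ± √1) / 2
Solving: λ = 1, 2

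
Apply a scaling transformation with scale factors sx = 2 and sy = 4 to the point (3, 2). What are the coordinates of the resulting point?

Scaling matrix:
[[2, 0], [0, 4]]
Result: (3 × 2, 2 × 4) = (6, 8)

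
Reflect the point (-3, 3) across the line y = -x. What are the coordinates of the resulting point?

Reflection across line y = -x: (-3, 3) → (-3, 3)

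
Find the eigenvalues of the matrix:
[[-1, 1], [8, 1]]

Characteristic equation: det(A - λI) = 0
λ² - (trace)λ + (det) = 0
trace = -1 + 1 = 0, det = (-1)(1) - (1)(8) = -9
λ² - (0)λ + (-9) = 0
λ = (0 ± √((0)² - 4·(-9))) / 2 = (0 ± √36) / 2
Solving: λ = -3, 3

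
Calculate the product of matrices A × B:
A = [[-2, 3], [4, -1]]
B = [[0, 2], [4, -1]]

Matrix multiplication:
C[0][0] = -2×0 + 3×4 = 12
C[0][1] = -2×2 + 3×-1 = -7
C[1][0] = 4×0 + -1×4 = -4
C[1][1] = 4×2 + -1×-1 = 9
Result: [[12, -7], [-4, 9]]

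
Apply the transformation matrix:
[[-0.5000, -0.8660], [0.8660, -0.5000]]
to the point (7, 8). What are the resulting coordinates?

Matrix multiplication:
[[-0.5000, -0.8660], [0.8660, -0.5000]] × [7, 8]ᵀ
= [(-0.5000)(7) + (-0.8660)(8), (0.8660)(7) + (-0.5000)(8)]ᵀ
= [-10.4280, 2.0620]ᵀ
Result: (-10.4280, 2.0620)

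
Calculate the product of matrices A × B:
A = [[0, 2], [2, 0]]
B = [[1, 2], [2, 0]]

Matrix multiplication:
C[0][0] = 0×1 + 2×2 = 4
C[0][1] = 0×2 + 2×0 = 0
C[1][0] = 2×1 + 0×2 = 2
C[1][1] = 2×2 + 0×0 = 4
Result: [[4, 0], [2, 4]]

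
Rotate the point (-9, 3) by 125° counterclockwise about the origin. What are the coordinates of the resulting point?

Rotation matrix for 125°: [[cos 125°, -sin 125°], [sin 125°, cos 125°]] ≈ [[-0.573576, -0.819152], [0.819152, -0.573576]]
[[-0.573576, -0.819152], [0.819152, -0.573576]] × [-9, 3]ᵀ ≈ [2.7047, -9.0931]ᵀ
Result: (2.7047, -9.0931)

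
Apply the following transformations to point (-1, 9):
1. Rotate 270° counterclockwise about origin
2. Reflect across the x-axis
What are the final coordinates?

Step 1: Rotate 270° → (9, 1)
Step 2: Reflect across x-axis → (9, -1)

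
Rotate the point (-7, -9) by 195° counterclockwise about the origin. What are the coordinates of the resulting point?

Rotation matrix for 195°: [[cos 195°, -sin 195°], [sin 195°, cos 195°]] ≈ [[-0.965926, 0.258819], [-0.258819, -0.965926]]
[[-0.965926, 0.258819], [-0.258819, -0.965926]] × [-7, -9]ᵀ ≈ [4.4321, 10.5051]ᵀ
Result: (4.4321, 10.5051)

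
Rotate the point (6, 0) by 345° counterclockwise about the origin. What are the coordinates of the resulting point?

Rotation matrix for 345°: [[cos 345°, -sin 345°], [sin 345°, cos 345°]] ≈ [[0.965926, 0.258819], [-0.258819, 0.965926]]
[[0.965926, 0.258819], [-0.258819, 0.965926]] × [6, 0]ᵀ ≈ [5.7956, -1.5529]ᵀ
Result: (5.7956, -1.5529)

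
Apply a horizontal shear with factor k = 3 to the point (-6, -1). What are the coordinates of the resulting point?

Shear matrix for horizontal shear with factor k = 3:
[[1, 3], [0, 1]]
Result: (-6, -1) → (-9, -1)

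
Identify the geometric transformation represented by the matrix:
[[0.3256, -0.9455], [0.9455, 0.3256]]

This matrix represents: rotation by 71° counterclockwise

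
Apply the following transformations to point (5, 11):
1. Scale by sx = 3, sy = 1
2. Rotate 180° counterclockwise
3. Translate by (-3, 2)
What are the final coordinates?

Step 1: Scale → (15, 11)
Step 2: Rotate 180° → (-15, -11)
Step 3: Translate → (-18, -9)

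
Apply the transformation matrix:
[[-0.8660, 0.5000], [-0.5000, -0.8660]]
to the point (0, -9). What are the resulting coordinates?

Matrix multiplication:
[[-0.8660, 0.5000], [-0.5000, -0.8660]] × [0, -9]ᵀ
= [(-0.8660)(0) + (0.5000)(-9), (-0.5000)(0) + (-0.8660)(-9)]ᵀ
= [-4.5000, 7.7940]ᵀ
Result: (-4.5000, 7.7940)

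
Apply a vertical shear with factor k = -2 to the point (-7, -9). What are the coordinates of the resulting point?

Shear matrix for vertical shear with factor k = -2:
[[1, 0], [-2, 1]]
Result: (-7, -9) → (-7, 5)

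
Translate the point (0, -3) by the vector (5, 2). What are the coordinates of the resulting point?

Translation by (5, 2) (homogeneous matrix [[1, 0, 5], [0, 1, 2], [0, 0, 1]]):
x' = 0 + 5 = 5
y' = -3 + 2 = -1
Result: (5, -1)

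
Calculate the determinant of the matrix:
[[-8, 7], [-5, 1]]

For a 2×2 matrix [[a, b], [c, d]], det = ad - bc
det = (-8)(1) - (7)(-5) = -8 - -35 = 27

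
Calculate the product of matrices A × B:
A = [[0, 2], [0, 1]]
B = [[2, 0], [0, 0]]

Matrix multiplication:
C[0][0] = 0×2 + 2×0 = 0
C[0][1] = 0×0 + 2×0 = 0
C[1][0] = 0×2 + 1×0 = 0
C[1][1] = 0×0 + 1×0 = 0
Result: [[0, 0], [0, 0]]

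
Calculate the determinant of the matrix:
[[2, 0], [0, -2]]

For a 2×2 matrix [[a, b], [c, d]], det = ad - bc
det = (2)(-2) - (0)(0) = -4 - 0 = -4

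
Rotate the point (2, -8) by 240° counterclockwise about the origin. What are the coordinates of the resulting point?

Rotation matrix for 240°: [[cos 240°, -sin 240°], [sin 240°, cos 240°]] ≈ [[-0.500000, 0.866025], [-0.866025, -0.500000]]
[[-0.500000, 0.866025], [-0.866025, -0.500000]] × [2, -8]ᵀ ≈ [-7.9282, 2.2679]ᵀ
Result: (-7.9282, 2.2679)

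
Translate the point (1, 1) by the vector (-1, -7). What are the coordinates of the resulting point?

Translation by (-1, -7) (homogeneous matrix [[1, 0, -1], [0, 1, -7], [0, 0, 1]]):
x' = 1 + -1 = 0
y' = 1 + -7 = -6
Result: (0, -6)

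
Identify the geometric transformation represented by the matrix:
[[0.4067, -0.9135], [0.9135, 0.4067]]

This matrix represents: rotation by 66° counterclockwise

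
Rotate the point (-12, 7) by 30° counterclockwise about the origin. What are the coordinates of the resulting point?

Rotation matrix for 30°: [[cos 30°, -sin 30°], [sin 30°, cos 30°]] ≈ [[0.866025, -0.500000], [0.500000, 0.866025]]
[[0.866025, -0.500000], [0.500000, 0.866025]] × [-12, 7]ᵀ ≈ [-13.8923, 0.0622]ᵀ
Result: (-13.8923, 0.0622)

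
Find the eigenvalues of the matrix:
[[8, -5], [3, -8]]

Characteristic equation: det(A - λI) = 0
λ² - (trace)λ + (det) = 0
trace = 8 + -8 = 0, det = (8)(-8) - (-5)(3) = -49
λ² - (0)λ + (-49) = 0
λ = (0 ± √((0)² - 4·(-49))) / 2 = (0 ± √196) / 2
Solving: λ = -7, 7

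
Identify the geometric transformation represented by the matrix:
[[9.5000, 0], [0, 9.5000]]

This matrix represents: uniform scaling by factor 9.5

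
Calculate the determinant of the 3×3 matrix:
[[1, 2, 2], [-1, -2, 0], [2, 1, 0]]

Expansion along first row:
det = 1·det([[-2,0],[1,0]]) - 2·det([[-1,0],[2,0]]) + 2·det([[-1,-2],[2,1]])
    = 1·(-2·0 - 0·1) - 2·(-1·0 - 0·2) + 2·(-1·1 - -2·2)
    = 1·0 - 2·0 + 2·3
    = 0 + 0 + 6 = 6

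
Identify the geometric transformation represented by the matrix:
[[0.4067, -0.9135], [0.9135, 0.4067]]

This matrix represents: rotation by 66° counterclockwise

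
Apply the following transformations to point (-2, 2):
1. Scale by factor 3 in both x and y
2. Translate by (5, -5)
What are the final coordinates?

Step 1: Scale (-2, 2) by 3 → (-6, 6)
Step 2: Translate by (5, -5) → (-1, 1)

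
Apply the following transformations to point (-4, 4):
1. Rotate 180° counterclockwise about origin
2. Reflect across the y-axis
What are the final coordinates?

Step 1: Rotate 180° → (4, -4)
Step 2: Reflect across y-axis → (-4, -4)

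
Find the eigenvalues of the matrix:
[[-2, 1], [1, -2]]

Characteristic equation: det(A - λI) = 0
λ² - (trace)λ + (det) = 0
trace = -2 + -2 = -4, det = (-2)(-2) - (1)(1) = 3
λ² - (-4)λ + (3) = 0
λ = (-4 ± √((-4)² - 4·(3))) / 2 = (-4 ± √4) / 2
Solving: λ = -3, -1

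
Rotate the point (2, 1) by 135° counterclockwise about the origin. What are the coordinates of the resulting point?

Rotation matrix for 135°: [[cos 135°, -sin 135°], [sin 135°, cos 135°]] ≈ [[-0.707107, -0.707107], [0.707107, -0.707107]]
[[-0.707107, -0.707107], [0.707107, -0.707107]] × [2, 1]ᵀ ≈ [-2.1213, 0.7071]ᵀ
Result: (-2.1213, 0.7071)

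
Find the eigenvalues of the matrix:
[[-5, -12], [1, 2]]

Characteristic equation: det(A - λI) = 0
λ² - (trace)λ + (det) = 0
trace = -5 + 2 = -3, det = (-5)(2) - (-12)(1) = 2
λ² - (-3)λ + (2) = 0
λ = (-3 ± √((-3)² - 4·(2))) / 2 = (-3 ± √1) / 2
Solving: λ = -2, -1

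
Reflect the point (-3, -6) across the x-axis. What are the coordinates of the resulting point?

Reflection across x-axis: (-3, -6) → (-3, 6)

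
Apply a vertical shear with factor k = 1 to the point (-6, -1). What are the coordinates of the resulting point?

Shear matrix for vertical shear with factor k = 1:
[[1, 0], [1, 1]]
Result: (-6, -1) → (-6, -7)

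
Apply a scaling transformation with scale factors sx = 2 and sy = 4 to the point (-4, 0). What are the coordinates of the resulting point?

Scaling matrix:
[[2, 0], [0, 4]]
Result: (-4 × 2, 0 × 4) = (-8, 0)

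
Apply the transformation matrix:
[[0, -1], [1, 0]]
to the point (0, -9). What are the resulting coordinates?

Matrix multiplication:
[[0, -1], [1, 0]] × [0, -9]ᵀ
= [(0)(0) + (-1)(-9), (1)(0) + (0)(-9)]ᵀ
= [9, 0]ᵀ
Result: (9, 0)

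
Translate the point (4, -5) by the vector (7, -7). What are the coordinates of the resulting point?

Translation by (7, -7) (homogeneous matrix [[1, 0, 7], [0, 1, -7], [0, 0, 1]]):
x' = 4 + 7 = 11
y' = -5 + -7 = -12
Result: (11, -12)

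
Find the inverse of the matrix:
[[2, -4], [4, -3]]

For [[a,b],[c,d]], inverse = (1/det)·[[d,-b],[-c,a]]
det = (2)(-3) - (-4)(4) = -6 - -16 = 10
Inverse = (1/10)·[[-3, 4], [-4, 2]]
= [[-3/10, 2/5], [-2/5, 1/5]]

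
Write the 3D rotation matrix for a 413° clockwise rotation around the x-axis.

Rotation matrix for clockwise 413° around x-axis:
A clockwise rotation by 413° is a counterclockwise rotation by -413°.
cos(-413°) = 0.6018, sin(-413°) = -0.7986
Result: [[1, 0, 0], [0, 0.6018, 0.7986], [0, -0.7986, 0.6018]]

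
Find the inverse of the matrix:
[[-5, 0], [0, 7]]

For [[a,b],[c,d]], inverse = (1/det)·[[d,-b],[-c,a]]
det = (-5)(7) - (0)(0) = -35 - 0 = -35
Inverse = (1/-35)·[[7, 0], [0, -5]]
= [[-1/5, 0], [0, 1/7]]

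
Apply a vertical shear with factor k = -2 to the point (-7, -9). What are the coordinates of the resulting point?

Shear matrix for vertical shear with factor k = -2:
[[1, 0], [-2, 1]]
Result: (-7, -9) → (-7, 5)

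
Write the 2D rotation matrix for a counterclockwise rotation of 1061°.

Rotation matrix formula: [[cos θ, -sin θ], [sin θ, cos θ]]
For θ = 1061°:
cos(1061°) = 0.9455
sin(1061°) = -0.3256
Result: [[0.9455, 0.3256], [-0.3256, 0.9455]]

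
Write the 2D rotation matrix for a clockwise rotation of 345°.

Rotation matrix formula: [[cos θ, -sin θ], [sin θ, cos θ]]
A clockwise rotation by 345° is equivalent to a counterclockwise rotation by -345°.
For θ = -345°:
cos(-345°) = 0.9659
sin(-345°) = 0.2588
Result: [[0.9659, -0.2588], [0.2588, 0.9659]]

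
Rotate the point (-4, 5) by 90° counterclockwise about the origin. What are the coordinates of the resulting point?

Rotation matrix for 90°: [[cos 90°, -sin 90°], [sin 90°, cos 90°]] = [[0, -1], [1, 0]]
[[0, -1], [1, 0]] × [-4, 5]ᵀ = [-5, -4]ᵀ
Result: (-5, -4)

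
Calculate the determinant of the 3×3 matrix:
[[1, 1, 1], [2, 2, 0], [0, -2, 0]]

Expansion along first row:
det = 1·det([[2,0],[-2,0]]) - 1·det([[2,0],[0,0]]) + 1·det([[2,2],[0,-2]])
    = 1·(2·0 - 0·-2) - 1·(2·0 - 0·0) + 1·(2·-2 - 2·0)
    = 1·0 - 1·0 + 1·-4
    = 0 + 0 + -4 = -4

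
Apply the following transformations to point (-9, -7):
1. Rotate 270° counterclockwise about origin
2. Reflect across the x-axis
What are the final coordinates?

Step 1: Rotate 270° → (-7, 9)
Step 2: Reflect across x-axis → (-7, -9)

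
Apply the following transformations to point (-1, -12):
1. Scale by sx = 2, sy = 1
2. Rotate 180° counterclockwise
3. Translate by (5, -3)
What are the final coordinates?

Step 1: Scale → (-2, -12)
Step 2: Rotate 180° → (2, 12)
Step 3: Translate → (7, 9)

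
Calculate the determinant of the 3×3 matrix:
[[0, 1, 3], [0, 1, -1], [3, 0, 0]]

Expansion along first row:
det = 0·det([[1,-1],[0,0]]) - 1·det([[0,-1],[3,0]]) + 3·det([[0,1],[3,0]])
    = 0·(1·0 - -1·0) - 1·(0·0 - -1·3) + 3·(0·0 - 1·3)
    = 0·0 - 1·3 + 3·-3
    = 0 + -3 + -9 = -12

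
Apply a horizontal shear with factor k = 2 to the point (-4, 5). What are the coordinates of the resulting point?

Shear matrix for horizontal shear with factor k = 2:
[[1, 2], [0, 1]]
Result: (-4, 5) → (6, 5)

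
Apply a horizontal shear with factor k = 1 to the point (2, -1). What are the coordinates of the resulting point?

Shear matrix for horizontal shear with factor k = 1:
[[1, 1], [0, 1]]
Result: (2, -1) → (1, -1)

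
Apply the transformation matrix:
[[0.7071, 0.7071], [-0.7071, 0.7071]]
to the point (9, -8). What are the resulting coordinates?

Matrix multiplication:
[[0.7071, 0.7071], [-0.7071, 0.7071]] × [9, -8]ᵀ
= [(0.7071)(9) + (0.7071)(-8), (-0.7071)(9) + (0.7071)(-8)]ᵀ
= [0.7071, -12.0207]ᵀ
Result: (0.7071, -12.0207)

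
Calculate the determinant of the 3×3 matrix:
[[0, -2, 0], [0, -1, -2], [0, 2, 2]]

Expansion along first row:
det = 0·det([[-1,-2],[2,2]]) - -2·det([[0,-2],[0,2]]) + 0·det([[0,-1],[0,2]])
    = 0·(-1·2 - -2·2) - -2·(0·2 - -2·0) + 0·(0·2 - -1·0)
    = 0·2 - -2·0 + 0·0
    = 0 + 0 + 0 = 0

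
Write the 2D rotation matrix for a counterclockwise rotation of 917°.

Rotation matrix formula: [[cos θ, -sin θ], [sin θ, cos θ]]
For θ = 917°:
cos(917°) = -0.9563
sin(917°) = -0.2924
Result: [[-0.9563, 0.2924], [-0.2924, -0.9563]]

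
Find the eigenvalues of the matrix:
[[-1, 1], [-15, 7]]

Characteristic equation: det(A - λI) = 0
λ² - (trace)λ + (det) = 0
trace = -1 + 7 = 6, det = (-1)(7) - (1)(-15) = 8
λ² - (6)λ + (8) = 0
λ = (6 ± √((6)² - 4·(8))) / 2 = (6 ± √4) / 2
Solving: λ = 2, 4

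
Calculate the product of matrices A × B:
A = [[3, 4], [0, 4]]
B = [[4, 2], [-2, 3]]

Matrix multiplication:
C[0][0] = 3×4 + 4×-2 = 4
C[0][1] = 3×2 + 4×3 = 18
C[1][0] = 0×4 + 4×-2 = -8
C[1][1] = 0×2 + 4×3 = 12
Result: [[4, 18], [-8, 12]]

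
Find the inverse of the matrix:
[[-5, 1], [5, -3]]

For [[a,b],[c,d]], inverse = (1/det)·[[d,-b],[-c,a]]
det = (-5)(-3) - (1)(5) = 15 - 5 = 10
Inverse = (1/10)·[[-3, -1], [-5, -5]]
= [[-3/10, -1/10], [-1/2, -1/2]]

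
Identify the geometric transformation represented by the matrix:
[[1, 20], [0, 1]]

This matrix represents: horizontal shear with factor 20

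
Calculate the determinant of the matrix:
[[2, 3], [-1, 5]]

For a 2×2 matrix [[a, b], [c, d]], det = ad - bc
det = (2)(5) - (3)(-1) = 10 - -3 = 13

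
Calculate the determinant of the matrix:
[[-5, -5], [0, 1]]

For a 2×2 matrix [[a, b], [c, d]], det = ad - bc
det = (-5)(1) - (-5)(0) = -5 - 0 = -5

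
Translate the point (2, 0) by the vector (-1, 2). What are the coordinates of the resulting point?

Translation by (-1, 2) (homogeneous matrix [[1, 0, -1], [0, 1, 2], [0, 0, 1]]):
x' = 2 + -1 = 1
y' = 0 + 2 = 2
Result: (1, 2)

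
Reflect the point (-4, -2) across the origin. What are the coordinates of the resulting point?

Reflection across origin: (-4, -2) → (4, 2)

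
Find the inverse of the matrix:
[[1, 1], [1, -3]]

For [[a,b],[c,d]], inverse = (1/det)·[[d,-b],[-c,a]]
det = (1)(-3) - (1)(1) = -3 - 1 = -4
Inverse = (1/-4)·[[-3, -1], [-1, 1]]
= [[3/4, 1/4], [1/4, -1/4]]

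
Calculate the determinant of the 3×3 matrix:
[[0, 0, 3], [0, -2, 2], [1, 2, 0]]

Expansion along first row:
det = 0·det([[-2,2],[2,0]]) - 0·det([[0,2],[1,0]]) + 3·det([[0,-2],[1,2]])
    = 0·(-2·0 - 2·2) - 0·(0·0 - 2·1) + 3·(0·2 - -2·1)
    = 0·-4 - 0·-2 + 3·2
    = 0 + 0 + 6 = 6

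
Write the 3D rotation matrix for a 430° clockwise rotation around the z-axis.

Rotation matrix for clockwise 430° around z-axis:
A clockwise rotation by 430° is a counterclockwise rotation by -430°.
cos(-430°) = 0.3420, sin(-430°) = -0.9397
Result: [[0.3420, 0.9397, 0], [-0.9397, 0.3420, 0], [0, 0, 1]]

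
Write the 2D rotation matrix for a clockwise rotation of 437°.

Rotation matrix formula: [[cos θ, -sin θ], [sin θ, cos θ]]
A clockwise rotation by 437° is equivalent to a counterclockwise rotation by -437°.
For θ = -437°:
cos(-437°) = 0.2250
sin(-437°) = -0.9744
Result: [[0.2250, 0.9744], [-0.9744, 0.2250]]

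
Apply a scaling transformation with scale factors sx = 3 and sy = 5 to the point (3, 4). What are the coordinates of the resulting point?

Scaling matrix:
[[3, 0], [0, 5]]
Result: (3 × 3, 4 × 5) = (9, 20)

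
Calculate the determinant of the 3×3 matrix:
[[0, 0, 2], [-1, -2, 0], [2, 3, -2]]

Expansion along first row:
det = 0·det([[-2,0],[3,-2]]) - 0·det([[-1,0],[2,-2]]) + 2·det([[-1,-2],[2,3]])
    = 0·(-2·-2 - 0·3) - 0·(-1·-2 - 0·2) + 2·(-1·3 - -2·2)
    = 0·4 - 0·2 + 2·1
    = 0 + 0 + 2 = 2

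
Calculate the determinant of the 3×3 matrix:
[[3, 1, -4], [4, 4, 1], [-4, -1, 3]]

Expansion along first row:
det = 3·det([[4,1],[-1,3]]) - 1·det([[4,1],[-4,3]]) + -4·det([[4,4],[-4,-1]])
    = 3·(4·3 - 1·-1) - 1·(4·3 - 1·-4) + -4·(4·-1 - 4·-4)
    = 3·13 - 1·16 + -4·12
    = 39 + -16 + -48 = -25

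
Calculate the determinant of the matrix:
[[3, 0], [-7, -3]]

For a 2×2 matrix [[a, b], [c, d]], det = ad - bc
det = (3)(-3) - (0)(-7) = -9 - 0 = -9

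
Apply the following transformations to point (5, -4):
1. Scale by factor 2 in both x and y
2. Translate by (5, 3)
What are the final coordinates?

Step 1: Scale (5, -4) by 2 → (10, -8)
Step 2: Translate by (5, 3) → (15, -5)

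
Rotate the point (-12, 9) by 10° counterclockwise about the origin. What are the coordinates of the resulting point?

Rotation matrix for 10°: [[cos 10°, -sin 10°], [sin 10°, cos 10°]] ≈ [[0.984808, -0.173648], [0.173648, 0.984808]]
[[0.984808, -0.173648], [0.173648, 0.984808]] × [-12, 9]ᵀ ≈ [-13.3805, 6.7795]ᵀ
Result: (-13.3805, 6.7795)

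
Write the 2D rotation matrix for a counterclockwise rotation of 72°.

Rotation matrix formula: [[cos θ, -sin θ], [sin θ, cos θ]]
For θ = 72°:
cos(72°) = 0.3090
sin(72°) = 0.9511
Result: [[0.3090, -0.9511], [0.9511, 0.3090]]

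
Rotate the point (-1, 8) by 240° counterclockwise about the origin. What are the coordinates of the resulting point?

Rotation matrix for 240°: [[cos 240°, -sin 240°], [sin 240°, cos 240°]] ≈ [[-0.500000, 0.866025], [-0.866025, -0.500000]]
[[-0.500000, 0.866025], [-0.866025, -0.500000]] × [-1, 8]ᵀ ≈ [7.4282, -3.1340]ᵀ
Result: (7.4282, -3.1340)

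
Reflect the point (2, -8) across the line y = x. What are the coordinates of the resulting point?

Reflection across line y = x: (2, -8) → (-8, 2)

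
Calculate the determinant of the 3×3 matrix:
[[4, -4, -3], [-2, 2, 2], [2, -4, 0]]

Expansion along first row:
det = 4·det([[2,2],[-4,0]]) - -4·det([[-2,2],[2,0]]) + -3·det([[-2,2],[2,-4]])
    = 4·(2·0 - 2·-4) - -4·(-2·0 - 2·2) + -3·(-2·-4 - 2·2)
    = 4·8 - -4·-4 + -3·4
    = 32 + -16 + -12 = 4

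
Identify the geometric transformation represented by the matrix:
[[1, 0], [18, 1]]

This matrix represents: vertical shear with factor 18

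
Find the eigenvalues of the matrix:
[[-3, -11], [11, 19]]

Characteristic equation: det(A - λI) = 0
λ² - (trace)λ + (det) = 0
trace = -3 + 19 = 16, det = (-3)(19) - (-11)(11) = 64
λ² - (16)λ + (64) = 0
λ = (16 ± √((16)² - 4·(64))) / 2 = (16 ± √0) / 2
Solving: λ = 8, 8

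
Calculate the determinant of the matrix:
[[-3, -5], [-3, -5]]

For a 2×2 matrix [[a, b], [c, d]], det = ad - bc
det = (-3)(-5) - (-5)(-3) = 15 - 15 = 0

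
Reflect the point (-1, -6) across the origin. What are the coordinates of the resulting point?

Reflection across origin: (-1, -6) → (1, 6)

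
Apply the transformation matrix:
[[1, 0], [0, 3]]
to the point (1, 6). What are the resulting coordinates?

Matrix multiplication:
[[1, 0], [0, 3]] × [1, 6]ᵀ
= [(1)(1) + (0)(6), (0)(1) + (3)(6)]ᵀ
= [1, 18]ᵀ
Result: (1, 18)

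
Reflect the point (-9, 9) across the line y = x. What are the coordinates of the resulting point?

Reflection across line y = x: (-9, 9) → (9, -9)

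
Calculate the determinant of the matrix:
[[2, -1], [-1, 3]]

For a 2×2 matrix [[a, b], [c, d]], det = ad - bc
det = (2)(3) - (-1)(-1) = 6 - 1 = 5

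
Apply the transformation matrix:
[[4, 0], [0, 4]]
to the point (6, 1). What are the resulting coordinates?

Matrix multiplication:
[[4, 0], [0, 4]] × [6, 1]ᵀ
= [(4)(6) + (0)(1), (0)(6) + (4)(1)]ᵀ
= [24, 4]ᵀ
Result: (24, 4)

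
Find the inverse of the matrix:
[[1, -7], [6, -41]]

For [[a,b],[c,d]], inverse = (1/det)·[[d,-b],[-c,a]]
det = (1)(-41) - (-7)(6) = -41 - -42 = 1
Inverse = [[-41, 7], [-6, 1]]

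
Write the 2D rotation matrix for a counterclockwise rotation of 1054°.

Rotation matrix formula: [[cos θ, -sin θ], [sin θ, cos θ]]
For θ = 1054°:
cos(1054°) = 0.8988
sin(1054°) = -0.4384
Result: [[0.8988, 0.4384], [-0.4384, 0.8988]]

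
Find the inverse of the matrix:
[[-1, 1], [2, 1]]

For [[a,b],[c,d]], inverse = (1/det)·[[d,-b],[-c,a]]
det = (-1)(1) - (1)(2) = -1 - 2 = -3
Inverse = (1/-3)·[[1, -1], [-2, -1]]
= [[-1/3, 1/3], [2/3, 1/3]]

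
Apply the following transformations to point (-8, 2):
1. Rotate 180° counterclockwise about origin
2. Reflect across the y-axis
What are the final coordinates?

Step 1: Rotate 180° → (8, -2)
Step 2: Reflect across y-axis → (-8, -2)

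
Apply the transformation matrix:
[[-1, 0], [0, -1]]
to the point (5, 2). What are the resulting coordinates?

Matrix multiplication:
[[-1, 0], [0, -1]] × [5, 2]ᵀ
= [(-1)(5) + (0)(2), (0)(5) + (-1)(2)]ᵀ
= [-5, -2]ᵀ
Result: (-5, -2)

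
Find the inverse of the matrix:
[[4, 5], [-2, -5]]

For [[a,b],[c,d]], inverse = (1/det)·[[d,-b],[-c,a]]
det = (4)(-5) - (5)(-2) = -20 - -10 = -10
Inverse = (1/-10)·[[-5, -5], [2, 4]]
= [[1/2, 1/2], [-1/5, -2/5]]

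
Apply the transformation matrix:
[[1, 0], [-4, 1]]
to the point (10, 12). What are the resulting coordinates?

Matrix multiplication:
[[1, 0], [-4, 1]] × [10, 12]ᵀ
= [(1)(10) + (0)(12), (-4)(10) + (1)(12)]ᵀ
= [10, -28]ᵀ
Result: (10, -28)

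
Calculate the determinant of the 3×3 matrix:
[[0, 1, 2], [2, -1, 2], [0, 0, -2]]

Expansion along first row:
det = 0·det([[-1,2],[0,-2]]) - 1·det([[2,2],[0,-2]]) + 2·det([[2,-1],[0,0]])
    = 0·(-1·-2 - 2·0) - 1·(2·-2 - 2·0) + 2·(2·0 - -1·0)
    = 0·2 - 1·-4 + 2·0
    = 0 + 4 + 0 = 4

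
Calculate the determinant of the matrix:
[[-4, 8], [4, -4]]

For a 2×2 matrix [[a, b], [c, d]], det = ad - bc
det = (-4)(-4) - (8)(4) = 16 - 32 = -16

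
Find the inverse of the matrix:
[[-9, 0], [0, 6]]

For [[a,b],[c,d]], inverse = (1/det)·[[d,-b],[-c,a]]
det = (-9)(6) - (0)(0) = -54 - 0 = -54
Inverse = (1/-54)·[[6, 0], [0, -9]]
= [[-1/9, 0], [0, 1/6]]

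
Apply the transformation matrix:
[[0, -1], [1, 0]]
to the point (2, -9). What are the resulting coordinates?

Matrix multiplication:
[[0, -1], [1, 0]] × [2, -9]ᵀ
= [(0)(2) + (-1)(-9), (1)(2) + (0)(-9)]ᵀ
= [9, 2]ᵀ
Result: (9, 2)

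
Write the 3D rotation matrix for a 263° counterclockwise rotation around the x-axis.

Rotation matrix for counterclockwise 263° around x-axis:
cos(263°) = -0.1219, sin(263°) = -0.9925
Result: [[1, 0, 0], [0, -0.1219, 0.9925], [0, -0.9925, -0.1219]]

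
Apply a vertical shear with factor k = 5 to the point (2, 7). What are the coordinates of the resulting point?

Shear matrix for vertical shear with factor k = 5:
[[1, 0], [5, 1]]
Result: (2, 7) → (2, 17)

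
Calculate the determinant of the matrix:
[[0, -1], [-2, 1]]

For a 2×2 matrix [[a, b], [c, d]], det = ad - bc
det = (0)(1) - (-1)(-2) = 0 - 2 = -2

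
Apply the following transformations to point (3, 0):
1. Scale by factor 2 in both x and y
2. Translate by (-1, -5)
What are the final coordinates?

Step 1: Scale (3, 0) by 2 → (6, 0)
Step 2: Translate by (-1, -5) → (5, -5)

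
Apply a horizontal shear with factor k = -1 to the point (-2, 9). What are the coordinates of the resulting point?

Shear matrix for horizontal shear with factor k = -1:
[[1, -1], [0, 1]]
Result: (-2, 9) → (-11, 9)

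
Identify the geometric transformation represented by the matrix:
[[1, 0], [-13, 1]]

This matrix represents: vertical shear with factor -13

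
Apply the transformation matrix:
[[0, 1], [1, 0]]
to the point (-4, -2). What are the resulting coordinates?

Matrix multiplication:
[[0, 1], [1, 0]] × [-4, -2]ᵀ
= [(0)(-4) + (1)(-2), (1)(-4) + (0)(-2)]ᵀ
= [-2, -4]ᵀ
Result: (-2, -4)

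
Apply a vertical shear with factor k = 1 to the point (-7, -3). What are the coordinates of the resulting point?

Shear matrix for vertical shear with factor k = 1:
[[1, 0], [1, 1]]
Result: (-7, -3) → (-7, -10)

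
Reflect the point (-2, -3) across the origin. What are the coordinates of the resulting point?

Reflection across origin: (-2, -3) → (2, 3)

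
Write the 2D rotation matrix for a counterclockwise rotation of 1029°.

Rotation matrix formula: [[cos θ, -sin θ], [sin θ, cos θ]]
For θ = 1029°:
cos(1029°) = 0.6293
sin(1029°) = -0.7771
Result: [[0.6293, 0.7771], [-0.7771, 0.6293]]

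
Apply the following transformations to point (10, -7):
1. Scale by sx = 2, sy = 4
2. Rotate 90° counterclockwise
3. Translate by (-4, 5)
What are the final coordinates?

Step 1: Scale → (20, -28)
Step 2: Rotate 90° → (28, 20)
Step 3: Translate → (24, 25)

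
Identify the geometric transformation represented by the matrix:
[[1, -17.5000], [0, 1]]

This matrix represents: horizontal shear with factor -17.5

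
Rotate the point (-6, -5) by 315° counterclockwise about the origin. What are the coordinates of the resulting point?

Rotation matrix for 315°: [[cos 315°, -sin 315°], [sin 315°, cos 315°]] ≈ [[0.707107, 0.707107], [-0.707107, 0.707107]]
[[0.707107, 0.707107], [-0.707107, 0.707107]] × [-6, -5]ᵀ ≈ [-7.7782, 0.7071]ᵀ
Result: (-7.7782, 0.7071)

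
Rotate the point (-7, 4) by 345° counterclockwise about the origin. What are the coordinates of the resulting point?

Rotation matrix for 345°: [[cos 345°, -sin 345°], [sin 345°, cos 345°]] ≈ [[0.965926, 0.258819], [-0.258819, 0.965926]]
[[0.965926, 0.258819], [-0.258819, 0.965926]] × [-7, 4]ᵀ ≈ [-5.7262, 5.6754]ᵀ
Result: (-5.7262, 5.6754)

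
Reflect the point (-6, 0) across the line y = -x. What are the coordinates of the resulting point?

Reflection across line y = -x: (-6, 0) → (0, 6)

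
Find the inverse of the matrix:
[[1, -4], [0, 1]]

For [[a,b],[c,d]], inverse = (1/det)·[[d,-b],[-c,a]]
det = (1)(1) - (-4)(0) = 1 - 0 = 1
Inverse = [[1, 4], [0, 1]]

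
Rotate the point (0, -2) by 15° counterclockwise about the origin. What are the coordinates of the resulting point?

Rotation matrix for 15°: [[cos 15°, -sin 15°], [sin 15°, cos 15°]] ≈ [[0.965926, -0.258819], [0.258819, 0.965926]]
[[0.965926, -0.258819], [0.258819, 0.965926]] × [0, -2]ᵀ ≈ [0.5176, -1.9319]ᵀ
Result: (0.5176, -1.9319)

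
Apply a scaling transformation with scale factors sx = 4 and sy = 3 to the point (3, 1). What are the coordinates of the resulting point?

Scaling matrix:
[[4, 0], [0, 3]]
Result: (3 × 4, 1 × 3) = (12, 3)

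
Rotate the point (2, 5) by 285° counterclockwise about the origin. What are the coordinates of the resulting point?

Rotation matrix for 285°: [[cos 285°, -sin 285°], [sin 285°, cos 285°]] ≈ [[0.258819, 0.965926], [-0.965926, 0.258819]]
[[0.258819, 0.965926], [-0.965926, 0.258819]] × [2, 5]ᵀ ≈ [5.3473, -0.6378]ᵀ
Result: (5.3473, -0.6378)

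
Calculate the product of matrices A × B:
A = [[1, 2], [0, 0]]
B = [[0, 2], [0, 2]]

Matrix multiplication:
C[0][0] = 1×0 + 2×0 = 0
C[0][1] = 1×2 + 2×2 = 6
C[1][0] = 0×0 + 0×0 = 0
C[1][1] = 0×2 + 0×2 = 0
Result: [[0, 6], [0, 0]]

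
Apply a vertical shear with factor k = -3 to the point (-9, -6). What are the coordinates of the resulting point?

Shear matrix for vertical shear with factor k = -3:
[[1, 0], [-3, 1]]
Result: (-9, -6) → (-9, 21)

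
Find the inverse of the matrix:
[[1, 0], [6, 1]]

For [[a,b],[c,d]], inverse = (1/det)·[[d,-b],[-c,a]]
det = (1)(1) - (0)(6) = 1 - 0 = 1
Inverse = [[1, 0], [-6, 1]]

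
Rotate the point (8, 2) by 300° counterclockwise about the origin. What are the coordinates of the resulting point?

Rotation matrix for 300°: [[cos 300°, -sin 300°], [sin 300°, cos 300°]] ≈ [[0.500000, 0.866025], [-0.866025, 0.500000]]
[[0.500000, 0.866025], [-0.866025, 0.500000]] × [8, 2]ᵀ ≈ [5.7321, -5.9282]ᵀ
Result: (5.7321, -5.9282)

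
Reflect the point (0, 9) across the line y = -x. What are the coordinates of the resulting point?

Reflection across line y = -x: (0, 9) → (-9, 0)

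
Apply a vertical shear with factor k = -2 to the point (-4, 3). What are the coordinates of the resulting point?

Shear matrix for vertical shear with factor k = -2:
[[1, 0], [-2, 1]]
Result: (-4, 3) → (-4, 11)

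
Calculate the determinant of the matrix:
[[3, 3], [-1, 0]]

For a 2×2 matrix [[a, b], [c, d]], det = ad - bc
det = (3)(0) - (3)(-1) = 0 - -3 = 3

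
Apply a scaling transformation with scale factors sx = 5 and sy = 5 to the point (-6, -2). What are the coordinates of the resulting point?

Scaling matrix:
[[5, 0], [0, 5]]
Result: (-6 × 5, -2 × 5) = (-30, -10)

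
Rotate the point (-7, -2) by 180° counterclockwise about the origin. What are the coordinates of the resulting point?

Rotation matrix for 180°: [[cos 180°, -sin 180°], [sin 180°, cos 180°]] = [[-1, 0], [0, -1]]
[[-1, 0], [0, -1]] × [-7, -2]ᵀ = [7, 2]ᵀ
Result: (7, 2)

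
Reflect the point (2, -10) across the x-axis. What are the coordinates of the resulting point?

Reflection across x-axis: (2, -10) → (2, 10)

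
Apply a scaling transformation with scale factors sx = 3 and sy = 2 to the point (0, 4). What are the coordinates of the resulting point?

Scaling matrix:
[[3, 0], [0, 2]]
Result: (0 × 3, 4 × 2) = (0, 8)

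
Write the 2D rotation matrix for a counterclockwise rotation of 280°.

Rotation matrix formula: [[cos θ, -sin θ], [sin θ, cos θ]]
For θ = 280°:
cos(280°) = 0.1736
sin(280°) = -0.9848
Result: [[0.1736, 0.9848], [-0.9848, 0.1736]]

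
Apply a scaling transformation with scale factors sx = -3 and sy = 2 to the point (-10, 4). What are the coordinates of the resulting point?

Scaling matrix:
[[-3, 0], [0, 2]]
Result: (-10 × -3, 4 × 2) = (30, 8)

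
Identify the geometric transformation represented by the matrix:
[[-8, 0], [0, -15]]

This matrix represents: non-uniform scaling by sx = -8, sy = -15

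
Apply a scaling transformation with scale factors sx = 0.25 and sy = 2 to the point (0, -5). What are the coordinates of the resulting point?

Scaling matrix:
[[0.25, 0], [0, 2]]
Result: (0 × 0.25, -5 × 2) = (0, -10)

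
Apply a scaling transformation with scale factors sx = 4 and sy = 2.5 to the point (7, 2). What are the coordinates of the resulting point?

Scaling matrix:
[[4, 0], [0, 2.50]]
Result: (7 × 4, 2 × 2.5) = (28, 5)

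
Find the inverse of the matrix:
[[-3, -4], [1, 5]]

For [[a,b],[c,d]], inverse = (1/det)·[[d,-b],[-c,a]]
det = (-3)(5) - (-4)(1) = -15 - -4 = -11
Inverse = (1/-11)·[[5, 4], [-1, -3]]
= [[-5/11, -4/11], [1/11, 3/11]]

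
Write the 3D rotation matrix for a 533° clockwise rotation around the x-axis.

Rotation matrix for clockwise 533° around x-axis:
A clockwise rotation by 533° is a counterclockwise rotation by -533°.
cos(-533°) = -0.9925, sin(-533°) = -0.1219
Result: [[1, 0, 0], [0, -0.9925, 0.1219], [0, -0.1219, -0.9925]]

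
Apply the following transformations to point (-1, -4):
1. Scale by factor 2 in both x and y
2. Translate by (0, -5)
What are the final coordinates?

Step 1: Scale (-1, -4) by 2 → (-2, -8)
Step 2: Translate by (0, -5) → (-2, -13)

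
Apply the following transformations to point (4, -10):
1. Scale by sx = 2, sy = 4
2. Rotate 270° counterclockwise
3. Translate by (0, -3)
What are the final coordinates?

Step 1: Scale → (8, -40)
Step 2: Rotate 270° → (-40, -8)
Step 3: Translate → (-40, -11)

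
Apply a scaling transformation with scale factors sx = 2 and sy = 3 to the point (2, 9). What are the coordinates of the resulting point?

Scaling matrix:
[[2, 0], [0, 3]]
Result: (2 × 2, 9 × 3) = (4, 27)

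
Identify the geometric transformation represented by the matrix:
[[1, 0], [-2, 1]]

This matrix represents: vertical shear with factor -2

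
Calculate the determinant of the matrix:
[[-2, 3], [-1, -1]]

For a 2×2 matrix [[a, b], [c, d]], det = ad - bc
det = (-2)(-1) - (3)(-1) = 2 - -3 = 5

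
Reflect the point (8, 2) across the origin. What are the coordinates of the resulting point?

Reflection across origin: (8, 2) → (-8, -2)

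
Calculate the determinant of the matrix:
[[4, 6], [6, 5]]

For a 2×2 matrix [[a, b], [c, d]], det = ad - bc
det = (4)(5) - (6)(6) = 20 - 36 = -16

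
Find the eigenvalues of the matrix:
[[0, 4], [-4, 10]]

Characteristic equation: det(A - λI) = 0
λ² - (trace)λ + (det) = 0
trace = 0 + 10 = 10, det = (0)(10) - (4)(-4) = 16
λ² - (10)λ + (16) = 0
λ = (10 ± √((10)² - 4·(16))) / 2 = (10 ± √36) / 2
Solving: λ = 2, 8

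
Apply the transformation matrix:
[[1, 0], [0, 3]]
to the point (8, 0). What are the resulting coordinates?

Matrix multiplication:
[[1, 0], [0, 3]] × [8, 0]ᵀ
= [(1)(8) + (0)(0), (0)(8) + (3)(0)]ᵀ
= [8, 0]ᵀ
Result: (8, 0)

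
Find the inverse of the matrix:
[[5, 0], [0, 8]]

For [[a,b],[c,d]], inverse = (1/det)·[[d,-b],[-c,a]]
det = (5)(8) - (0)(0) = 40 - 0 = 40
Inverse = (1/40)·[[8, 0], [0, 5]]
= [[1/5, 0], [0, 1/8]]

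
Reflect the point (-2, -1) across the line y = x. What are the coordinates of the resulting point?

Reflection across line y = x: (-2, -1) → (-1, -2)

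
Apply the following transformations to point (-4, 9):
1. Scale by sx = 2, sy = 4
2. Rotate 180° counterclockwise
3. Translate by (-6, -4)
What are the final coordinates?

Step 1: Scale → (-8, 36)
Step 2: Rotate 180° → (8, -36)
Step 3: Translate → (2, -40)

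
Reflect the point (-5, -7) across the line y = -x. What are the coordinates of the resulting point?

Reflection across line y = -x: (-5, -7) → (7, 5)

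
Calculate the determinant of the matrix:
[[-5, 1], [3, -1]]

For a 2×2 matrix [[a, b], [c, d]], det = ad - bc
det = (-5)(-1) - (1)(3) = 5 - 3 = 2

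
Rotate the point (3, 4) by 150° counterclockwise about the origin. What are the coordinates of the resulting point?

Rotation matrix for 150°: [[cos 150°, -sin 150°], [sin 150°, cos 150°]] ≈ [[-0.866025, -0.500000], [0.500000, -0.866025]]
[[-0.866025, -0.500000], [0.500000, -0.866025]] × [3, 4]ᵀ ≈ [-4.5981, -1.9641]ᵀ
Result: (-4.5981, -1.9641)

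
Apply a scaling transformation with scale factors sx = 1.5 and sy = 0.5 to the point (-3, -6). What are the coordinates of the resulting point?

Scaling matrix:
[[1.50, 0], [0, 0.50]]
Result: (-3 × 1.5, -6 × 0.5) = (-4.5, -3)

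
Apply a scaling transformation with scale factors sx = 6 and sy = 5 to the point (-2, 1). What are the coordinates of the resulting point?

Scaling matrix:
[[6, 0], [0, 5]]
Result: (-2 × 6, 1 × 5) = (-12, 5)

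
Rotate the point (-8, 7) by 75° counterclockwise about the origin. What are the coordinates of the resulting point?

Rotation matrix for 75°: [[cos 75°, -sin 75°], [sin 75°, cos 75°]] ≈ [[0.258819, -0.965926], [0.965926, 0.258819]]
[[0.258819, -0.965926], [0.965926, 0.258819]] × [-8, 7]ᵀ ≈ [-8.8320, -5.9157]ᵀ
Result: (-8.8320, -5.9157)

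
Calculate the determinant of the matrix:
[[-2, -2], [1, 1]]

For a 2×2 matrix [[a, b], [c, d]], det = ad - bc
det = (-2)(1) - (-2)(1) = -2 - -2 = 0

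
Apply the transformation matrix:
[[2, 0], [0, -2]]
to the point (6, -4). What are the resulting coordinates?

Matrix multiplication:
[[2, 0], [0, -2]] × [6, -4]ᵀ
= [(2)(6) + (0)(-4), (0)(6) + (-2)(-4)]ᵀ
= [12, 8]ᵀ
Result: (12, 8)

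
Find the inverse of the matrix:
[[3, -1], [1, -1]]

For [[a,b],[c,d]], inverse = (1/det)·[[d,-b],[-c,a]]
det = (3)(-1) - (-1)(1) = -3 - -1 = -2
Inverse = (1/-2)·[[-1, 1], [-1, 3]]
= [[1/2, -1/2], [1/2, -3/2]]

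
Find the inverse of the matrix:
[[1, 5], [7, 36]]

For [[a,b],[c,d]], inverse = (1/det)·[[d,-b],[-c,a]]
det = (1)(36) - (5)(7) = 36 - 35 = 1
Inverse = [[36, -5], [-7, 1]]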